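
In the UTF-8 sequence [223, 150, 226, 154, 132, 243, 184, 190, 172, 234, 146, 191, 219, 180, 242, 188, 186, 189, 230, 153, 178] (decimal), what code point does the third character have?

Offset 0: leading byte 0xDF = 11011111 → 2-byte char #1 = DF 96.
Offset 2: leading byte 0xE2 = 11100010 → 3-byte char #2 = E2 9A 84.
Offset 5: leading byte 0xF3 = 11110011 → 4-byte char #3 = F3 B8 BE AC.
Leading byte 0xF3 = 11110011 matches 11110xxx → 4-byte sequence.
Byte 1: 0xF3 = 11110011, payload 011 (3 bits).
Byte 2: 0xB8 = 10111000 (10xxxxxx ✓), payload 111000.
Byte 3: 0xBE = 10111110 (10xxxxxx ✓), payload 111110.
Byte 4: 0xAC = 10101100 (10xxxxxx ✓), payload 101100.
Concatenate: 011111000111110101100 = 0xF8FAC (21 bits → U+F8FAC).

U+F8FAC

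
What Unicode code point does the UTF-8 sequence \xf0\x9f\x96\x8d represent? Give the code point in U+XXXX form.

U+1F58D

Leading byte 0xF0 = 11110000 matches 11110xxx → 4-byte sequence.
Byte 1: 0xF0 = 11110000, payload 000 (3 bits).
Byte 2: 0x9F = 10011111 (10xxxxxx ✓), payload 011111.
Byte 3: 0x96 = 10010110 (10xxxxxx ✓), payload 010110.
Byte 4: 0x8D = 10001101 (10xxxxxx ✓), payload 001101.
Concatenate: 000011111010110001101 = 0x1F58D (21 bits → U+1F58D).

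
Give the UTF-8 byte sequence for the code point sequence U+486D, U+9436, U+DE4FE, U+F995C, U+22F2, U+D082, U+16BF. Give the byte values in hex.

E4 A1 AD E9 90 B6 F3 9E 93 BE F3 B9 A5 9C E2 8B B2 ED 82 82 E1 9A BF

U+486D: 3-byte form → E4 A1 AD.
U+9436: 3-byte form → E9 90 B6.
U+DE4FE: 4-byte form → F3 9E 93 BE.
U+F995C: 4-byte form → F3 B9 A5 9C.
U+22F2: 3-byte form → E2 8B B2.
U+D082: 3-byte form → ED 82 82.
U+16BF: 3-byte form → E1 9A BF.
Concatenated (23 bytes): E4 A1 AD E9 90 B6 F3 9E 93 BE F3 B9 A5 9C E2 8B B2 ED 82 82 E1 9A BF.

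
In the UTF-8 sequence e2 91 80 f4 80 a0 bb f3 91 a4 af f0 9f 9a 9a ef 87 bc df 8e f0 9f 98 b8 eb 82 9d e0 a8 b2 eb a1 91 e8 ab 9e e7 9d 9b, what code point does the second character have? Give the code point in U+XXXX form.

Offset 0: leading byte 0xE2 = 11100010 → 3-byte char #1 = E2 91 80.
Offset 3: leading byte 0xF4 = 11110100 → 4-byte char #2 = F4 80 A0 BB.
Leading byte 0xF4 = 11110100 matches 11110xxx → 4-byte sequence.
Byte 1: 0xF4 = 11110100, payload 100 (3 bits).
Byte 2: 0x80 = 10000000 (10xxxxxx ✓), payload 000000.
Byte 3: 0xA0 = 10100000 (10xxxxxx ✓), payload 100000.
Byte 4: 0xBB = 10111011 (10xxxxxx ✓), payload 111011.
Concatenate: 100000000100000111011 = 0x10083B (21 bits → U+10083B).

U+10083B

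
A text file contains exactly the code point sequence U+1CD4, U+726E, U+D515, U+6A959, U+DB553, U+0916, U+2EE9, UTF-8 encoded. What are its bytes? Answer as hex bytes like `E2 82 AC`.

U+1CD4: 3-byte form → E1 B3 94.
U+726E: 3-byte form → E7 89 AE.
U+D515: 3-byte form → ED 94 95.
U+6A959: 4-byte form → F1 AA A5 99.
U+DB553: 4-byte form → F3 9B 95 93.
U+0916: 3-byte form → E0 A4 96.
U+2EE9: 3-byte form → E2 BB A9.
Concatenated (23 bytes): E1 B3 94 E7 89 AE ED 94 95 F1 AA A5 99 F3 9B 95 93 E0 A4 96 E2 BB A9.

E1 B3 94 E7 89 AE ED 94 95 F1 AA A5 99 F3 9B 95 93 E0 A4 96 E2 BB A9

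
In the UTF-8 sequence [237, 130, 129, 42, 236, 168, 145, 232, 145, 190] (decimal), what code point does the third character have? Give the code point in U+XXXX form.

Offset 0: leading byte 0xED = 11101101 → 3-byte char #1 = ED 82 81.
Offset 3: leading byte 0x2A = 00101010 → 1-byte char #2 = 2A.
Offset 4: leading byte 0xEC = 11101100 → 3-byte char #3 = EC A8 91.
Leading byte 0xEC = 11101100 matches 1110xxxx → 3-byte sequence.
Byte 1: 0xEC = 11101100, payload 1100 (4 bits).
Byte 2: 0xA8 = 10101000 (10xxxxxx ✓), payload 101000.
Byte 3: 0x91 = 10010001 (10xxxxxx ✓), payload 010001.
Concatenate: 1100101000010001 = 0xCA11 (16 bits → U+CA11).

U+CA11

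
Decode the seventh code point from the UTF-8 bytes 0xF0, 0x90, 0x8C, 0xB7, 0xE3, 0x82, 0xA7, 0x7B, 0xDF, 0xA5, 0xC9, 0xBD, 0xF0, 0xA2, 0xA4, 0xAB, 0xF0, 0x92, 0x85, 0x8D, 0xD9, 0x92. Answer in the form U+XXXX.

Offset 0: leading byte 0xF0 = 11110000 → 4-byte char #1 = F0 90 8C B7.
Offset 4: leading byte 0xE3 = 11100011 → 3-byte char #2 = E3 82 A7.
Offset 7: leading byte 0x7B = 01111011 → 1-byte char #3 = 7B.
Offset 8: leading byte 0xDF = 11011111 → 2-byte char #4 = DF A5.
Offset 10: leading byte 0xC9 = 11001001 → 2-byte char #5 = C9 BD.
Offset 12: leading byte 0xF0 = 11110000 → 4-byte char #6 = F0 A2 A4 AB.
Offset 16: leading byte 0xF0 = 11110000 → 4-byte char #7 = F0 92 85 8D.
Leading byte 0xF0 = 11110000 matches 11110xxx → 4-byte sequence.
Byte 1: 0xF0 = 11110000, payload 000 (3 bits).
Byte 2: 0x92 = 10010010 (10xxxxxx ✓), payload 010010.
Byte 3: 0x85 = 10000101 (10xxxxxx ✓), payload 000101.
Byte 4: 0x8D = 10001101 (10xxxxxx ✓), payload 001101.
Concatenate: 000010010000101001101 = 0x1214D (21 bits → U+1214D).

U+1214D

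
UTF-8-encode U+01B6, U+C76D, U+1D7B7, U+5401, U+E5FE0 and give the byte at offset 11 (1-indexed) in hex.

1-indexed offset 11 is 0-indexed offset 10.
U+01B6 → 2-byte form C6 B6 at offsets 0–1.
U+C76D → 3-byte form EC 9D AD at offsets 2–4.
U+1D7B7 → 4-byte form F0 9D 9E B7 at offsets 5–8.
U+5401 → 3-byte form E5 90 81 at offsets 9–11.
Offset 10 falls in char 4's range; it's byte 2 of E5 90 81 = 0x90.

0x90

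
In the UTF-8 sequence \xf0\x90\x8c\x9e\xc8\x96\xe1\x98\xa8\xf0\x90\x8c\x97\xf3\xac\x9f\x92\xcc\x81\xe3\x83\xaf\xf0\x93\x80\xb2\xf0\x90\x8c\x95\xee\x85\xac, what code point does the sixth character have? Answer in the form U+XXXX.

Offset 0: leading byte 0xF0 = 11110000 → 4-byte char #1 = F0 90 8C 9E.
Offset 4: leading byte 0xC8 = 11001000 → 2-byte char #2 = C8 96.
Offset 6: leading byte 0xE1 = 11100001 → 3-byte char #3 = E1 98 A8.
Offset 9: leading byte 0xF0 = 11110000 → 4-byte char #4 = F0 90 8C 97.
Offset 13: leading byte 0xF3 = 11110011 → 4-byte char #5 = F3 AC 9F 92.
Offset 17: leading byte 0xCC = 11001100 → 2-byte char #6 = CC 81.
Leading byte 0xCC = 11001100 matches 110xxxxx → 2-byte sequence.
Byte 1: 0xCC = 11001100, payload 01100 (5 bits).
Byte 2: 0x81 = 10000001 (10xxxxxx ✓), payload 000001.
Concatenate: 01100000001 = 0x301 (11 bits → U+0301).

U+0301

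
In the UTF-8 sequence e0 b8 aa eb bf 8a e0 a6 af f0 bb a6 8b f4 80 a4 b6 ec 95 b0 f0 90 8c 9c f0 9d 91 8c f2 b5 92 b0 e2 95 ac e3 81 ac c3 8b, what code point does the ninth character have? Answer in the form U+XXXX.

Offset 0: leading byte 0xE0 = 11100000 → 3-byte char #1 = E0 B8 AA.
Offset 3: leading byte 0xEB = 11101011 → 3-byte char #2 = EB BF 8A.
Offset 6: leading byte 0xE0 = 11100000 → 3-byte char #3 = E0 A6 AF.
Offset 9: leading byte 0xF0 = 11110000 → 4-byte char #4 = F0 BB A6 8B.
Offset 13: leading byte 0xF4 = 11110100 → 4-byte char #5 = F4 80 A4 B6.
Offset 17: leading byte 0xEC = 11101100 → 3-byte char #6 = EC 95 B0.
Offset 20: leading byte 0xF0 = 11110000 → 4-byte char #7 = F0 90 8C 9C.
Offset 24: leading byte 0xF0 = 11110000 → 4-byte char #8 = F0 9D 91 8C.
Offset 28: leading byte 0xF2 = 11110010 → 4-byte char #9 = F2 B5 92 B0.
Leading byte 0xF2 = 11110010 matches 11110xxx → 4-byte sequence.
Byte 1: 0xF2 = 11110010, payload 010 (3 bits).
Byte 2: 0xB5 = 10110101 (10xxxxxx ✓), payload 110101.
Byte 3: 0x92 = 10010010 (10xxxxxx ✓), payload 010010.
Byte 4: 0xB0 = 10110000 (10xxxxxx ✓), payload 110000.
Concatenate: 010110101010010110000 = 0xB54B0 (21 bits → U+B54B0).

U+B54B0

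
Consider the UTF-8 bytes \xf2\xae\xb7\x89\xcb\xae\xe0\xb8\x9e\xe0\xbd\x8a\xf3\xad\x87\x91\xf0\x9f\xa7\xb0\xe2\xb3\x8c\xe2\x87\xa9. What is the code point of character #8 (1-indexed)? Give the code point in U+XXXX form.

Offset 0: leading byte 0xF2 = 11110010 → 4-byte char #1 = F2 AE B7 89.
Offset 4: leading byte 0xCB = 11001011 → 2-byte char #2 = CB AE.
Offset 6: leading byte 0xE0 = 11100000 → 3-byte char #3 = E0 B8 9E.
Offset 9: leading byte 0xE0 = 11100000 → 3-byte char #4 = E0 BD 8A.
Offset 12: leading byte 0xF3 = 11110011 → 4-byte char #5 = F3 AD 87 91.
Offset 16: leading byte 0xF0 = 11110000 → 4-byte char #6 = F0 9F A7 B0.
Offset 20: leading byte 0xE2 = 11100010 → 3-byte char #7 = E2 B3 8C.
Offset 23: leading byte 0xE2 = 11100010 → 3-byte char #8 = E2 87 A9.
Leading byte 0xE2 = 11100010 matches 1110xxxx → 3-byte sequence.
Byte 1: 0xE2 = 11100010, payload 0010 (4 bits).
Byte 2: 0x87 = 10000111 (10xxxxxx ✓), payload 000111.
Byte 3: 0xA9 = 10101001 (10xxxxxx ✓), payload 101001.
Concatenate: 0010000111101001 = 0x21E9 (16 bits → U+21E9).

U+21E9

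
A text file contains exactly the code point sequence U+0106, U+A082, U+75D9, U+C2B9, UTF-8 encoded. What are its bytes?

U+0106: 2-byte form → C4 86.
U+A082: 3-byte form → EA 82 82.
U+75D9: 3-byte form → E7 97 99.
U+C2B9: 3-byte form → EC 8A B9.
Concatenated (11 bytes): C4 86 EA 82 82 E7 97 99 EC 8A B9.

C4 86 EA 82 82 E7 97 99 EC 8A B9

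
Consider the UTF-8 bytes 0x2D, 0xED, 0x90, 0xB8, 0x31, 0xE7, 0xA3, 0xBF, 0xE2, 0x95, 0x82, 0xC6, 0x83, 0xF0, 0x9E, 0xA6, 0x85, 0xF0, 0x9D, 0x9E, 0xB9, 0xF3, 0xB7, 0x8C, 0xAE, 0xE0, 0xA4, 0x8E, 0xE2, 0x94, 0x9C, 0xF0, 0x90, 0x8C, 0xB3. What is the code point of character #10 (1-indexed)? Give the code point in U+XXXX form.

U+090E

Offset 0: leading byte 0x2D = 00101101 → 1-byte char #1 = 2D.
Offset 1: leading byte 0xED = 11101101 → 3-byte char #2 = ED 90 B8.
Offset 4: leading byte 0x31 = 00110001 → 1-byte char #3 = 31.
Offset 5: leading byte 0xE7 = 11100111 → 3-byte char #4 = E7 A3 BF.
Offset 8: leading byte 0xE2 = 11100010 → 3-byte char #5 = E2 95 82.
Offset 11: leading byte 0xC6 = 11000110 → 2-byte char #6 = C6 83.
Offset 13: leading byte 0xF0 = 11110000 → 4-byte char #7 = F0 9E A6 85.
Offset 17: leading byte 0xF0 = 11110000 → 4-byte char #8 = F0 9D 9E B9.
Offset 21: leading byte 0xF3 = 11110011 → 4-byte char #9 = F3 B7 8C AE.
Offset 25: leading byte 0xE0 = 11100000 → 3-byte char #10 = E0 A4 8E.
Leading byte 0xE0 = 11100000 matches 1110xxxx → 3-byte sequence.
Byte 1: 0xE0 = 11100000, payload 0000 (4 bits).
Byte 2: 0xA4 = 10100100 (10xxxxxx ✓), payload 100100.
Byte 3: 0x8E = 10001110 (10xxxxxx ✓), payload 001110.
Concatenate: 0000100100001110 = 0x90E (16 bits → U+090E).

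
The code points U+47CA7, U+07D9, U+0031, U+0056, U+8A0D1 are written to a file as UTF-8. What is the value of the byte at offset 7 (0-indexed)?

0x56

U+47CA7 → 4-byte form F1 87 B2 A7 at offsets 0–3.
U+07D9 → 2-byte form DF 99 at offsets 4–5.
U+0031 → 1-byte form 31 at offsets 6–6.
U+0056 → 1-byte form 56 at offsets 7–7.
Offset 7 falls in char 4's range; it's byte 1 of 56 = 0x56.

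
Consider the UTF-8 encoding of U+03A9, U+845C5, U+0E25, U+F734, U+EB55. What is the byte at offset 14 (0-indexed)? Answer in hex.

U+03A9 → 2-byte form CE A9 at offsets 0–1.
U+845C5 → 4-byte form F2 84 97 85 at offsets 2–5.
U+0E25 → 3-byte form E0 B8 A5 at offsets 6–8.
U+F734 → 3-byte form EF 9C B4 at offsets 9–11.
U+EB55 → 3-byte form EE AD 95 at offsets 12–14.
Offset 14 falls in char 5's range; it's byte 3 of EE AD 95 = 0x95.

0x95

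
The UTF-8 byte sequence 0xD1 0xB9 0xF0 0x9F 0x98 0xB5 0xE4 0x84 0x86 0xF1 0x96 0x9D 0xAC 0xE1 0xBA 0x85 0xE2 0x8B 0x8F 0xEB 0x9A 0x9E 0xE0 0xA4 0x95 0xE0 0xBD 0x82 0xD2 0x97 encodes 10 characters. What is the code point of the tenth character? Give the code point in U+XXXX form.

U+0497

Offset 0: leading byte 0xD1 = 11010001 → 2-byte char #1 = D1 B9.
Offset 2: leading byte 0xF0 = 11110000 → 4-byte char #2 = F0 9F 98 B5.
Offset 6: leading byte 0xE4 = 11100100 → 3-byte char #3 = E4 84 86.
Offset 9: leading byte 0xF1 = 11110001 → 4-byte char #4 = F1 96 9D AC.
Offset 13: leading byte 0xE1 = 11100001 → 3-byte char #5 = E1 BA 85.
Offset 16: leading byte 0xE2 = 11100010 → 3-byte char #6 = E2 8B 8F.
Offset 19: leading byte 0xEB = 11101011 → 3-byte char #7 = EB 9A 9E.
Offset 22: leading byte 0xE0 = 11100000 → 3-byte char #8 = E0 A4 95.
Offset 25: leading byte 0xE0 = 11100000 → 3-byte char #9 = E0 BD 82.
Offset 28: leading byte 0xD2 = 11010010 → 2-byte char #10 = D2 97.
Leading byte 0xD2 = 11010010 matches 110xxxxx → 2-byte sequence.
Byte 1: 0xD2 = 11010010, payload 10010 (5 bits).
Byte 2: 0x97 = 10010111 (10xxxxxx ✓), payload 010111.
Concatenate: 10010010111 = 0x497 (11 bits → U+0497).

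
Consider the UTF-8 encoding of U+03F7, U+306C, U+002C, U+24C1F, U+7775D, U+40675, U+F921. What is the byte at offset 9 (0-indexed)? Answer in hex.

0x9F

U+03F7 → 2-byte form CF B7 at offsets 0–1.
U+306C → 3-byte form E3 81 AC at offsets 2–4.
U+002C → 1-byte form 2C at offsets 5–5.
U+24C1F → 4-byte form F0 A4 B0 9F at offsets 6–9.
Offset 9 falls in char 4's range; it's byte 4 of F0 A4 B0 9F = 0x9F.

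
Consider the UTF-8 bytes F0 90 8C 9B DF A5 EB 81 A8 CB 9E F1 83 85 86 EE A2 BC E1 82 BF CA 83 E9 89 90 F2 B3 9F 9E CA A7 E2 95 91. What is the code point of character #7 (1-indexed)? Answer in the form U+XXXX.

Offset 0: leading byte 0xF0 = 11110000 → 4-byte char #1 = F0 90 8C 9B.
Offset 4: leading byte 0xDF = 11011111 → 2-byte char #2 = DF A5.
Offset 6: leading byte 0xEB = 11101011 → 3-byte char #3 = EB 81 A8.
Offset 9: leading byte 0xCB = 11001011 → 2-byte char #4 = CB 9E.
Offset 11: leading byte 0xF1 = 11110001 → 4-byte char #5 = F1 83 85 86.
Offset 15: leading byte 0xEE = 11101110 → 3-byte char #6 = EE A2 BC.
Offset 18: leading byte 0xE1 = 11100001 → 3-byte char #7 = E1 82 BF.
Leading byte 0xE1 = 11100001 matches 1110xxxx → 3-byte sequence.
Byte 1: 0xE1 = 11100001, payload 0001 (4 bits).
Byte 2: 0x82 = 10000010 (10xxxxxx ✓), payload 000010.
Byte 3: 0xBF = 10111111 (10xxxxxx ✓), payload 111111.
Concatenate: 0001000010111111 = 0x10BF (16 bits → U+10BF).

U+10BF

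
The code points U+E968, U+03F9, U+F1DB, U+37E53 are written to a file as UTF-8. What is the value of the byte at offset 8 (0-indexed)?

U+E968 → 3-byte form EE A5 A8 at offsets 0–2.
U+03F9 → 2-byte form CF B9 at offsets 3–4.
U+F1DB → 3-byte form EF 87 9B at offsets 5–7.
U+37E53 → 4-byte form F0 B7 B9 93 at offsets 8–11.
Offset 8 falls in char 4's range; it's byte 1 of F0 B7 B9 93 = 0xF0.

0xF0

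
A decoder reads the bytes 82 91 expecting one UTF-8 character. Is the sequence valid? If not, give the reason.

Byte 0x82 = 10000010 has the form 10xxxxxx — a continuation byte — but there is no preceding leading byte.

invalid (continuation byte with no leading byte)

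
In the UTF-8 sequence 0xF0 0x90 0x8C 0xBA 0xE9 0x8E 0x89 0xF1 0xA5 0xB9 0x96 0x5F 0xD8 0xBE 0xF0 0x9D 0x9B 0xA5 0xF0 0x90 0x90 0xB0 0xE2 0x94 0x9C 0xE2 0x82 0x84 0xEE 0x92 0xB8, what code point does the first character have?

U+1033A

Offset 0: leading byte 0xF0 = 11110000 → 4-byte char #1 = F0 90 8C BA.
Leading byte 0xF0 = 11110000 matches 11110xxx → 4-byte sequence.
Byte 1: 0xF0 = 11110000, payload 000 (3 bits).
Byte 2: 0x90 = 10010000 (10xxxxxx ✓), payload 010000.
Byte 3: 0x8C = 10001100 (10xxxxxx ✓), payload 001100.
Byte 4: 0xBA = 10111010 (10xxxxxx ✓), payload 111010.
Concatenate: 000010000001100111010 = 0x1033A (21 bits → U+1033A).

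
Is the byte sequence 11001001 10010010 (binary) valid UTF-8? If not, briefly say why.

Leading byte 0xC9 = 11001001 → 2-byte form.
Continuation bytes 0x92=10010010 all match 10xxxxxx.
Decoded value 0x252 is ≥ 0x80 (shortest form) and not a surrogate.

valid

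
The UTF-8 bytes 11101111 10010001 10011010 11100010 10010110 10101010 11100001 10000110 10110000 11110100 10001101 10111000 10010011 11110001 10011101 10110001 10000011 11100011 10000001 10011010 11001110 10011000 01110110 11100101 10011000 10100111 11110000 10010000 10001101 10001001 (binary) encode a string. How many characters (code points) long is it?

10

Byte at offset 0: 0xEF = 11101111 → 3-byte char (#1). Advance 3.
Byte at offset 3: 0xE2 = 11100010 → 3-byte char (#2). Advance 3.
Byte at offset 6: 0xE1 = 11100001 → 3-byte char (#3). Advance 3.
Byte at offset 9: 0xF4 = 11110100 → 4-byte char (#4). Advance 4.
Byte at offset 13: 0xF1 = 11110001 → 4-byte char (#5). Advance 4.
Byte at offset 17: 0xE3 = 11100011 → 3-byte char (#6). Advance 3.
Byte at offset 20: 0xCE = 11001110 → 2-byte char (#7). Advance 2.
Byte at offset 22: 0x76 = 01110110 → 1-byte char (#8). Advance 1.
Byte at offset 23: 0xE5 = 11100101 → 3-byte char (#9). Advance 3.
Byte at offset 26: 0xF0 = 11110000 → 4-byte char (#10). Advance 4.
Reached end at offset 30 after 10 code points.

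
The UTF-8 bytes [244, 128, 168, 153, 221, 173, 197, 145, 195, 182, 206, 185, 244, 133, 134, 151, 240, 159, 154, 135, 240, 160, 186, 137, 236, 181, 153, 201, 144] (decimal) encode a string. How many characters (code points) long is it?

Byte at offset 0: 0xF4 = 11110100 → 4-byte char (#1). Advance 4.
Byte at offset 4: 0xDD = 11011101 → 2-byte char (#2). Advance 2.
Byte at offset 6: 0xC5 = 11000101 → 2-byte char (#3). Advance 2.
Byte at offset 8: 0xC3 = 11000011 → 2-byte char (#4). Advance 2.
Byte at offset 10: 0xCE = 11001110 → 2-byte char (#5). Advance 2.
Byte at offset 12: 0xF4 = 11110100 → 4-byte char (#6). Advance 4.
Byte at offset 16: 0xF0 = 11110000 → 4-byte char (#7). Advance 4.
Byte at offset 20: 0xF0 = 11110000 → 4-byte char (#8). Advance 4.
Byte at offset 24: 0xEC = 11101100 → 3-byte char (#9). Advance 3.
Byte at offset 27: 0xC9 = 11001001 → 2-byte char (#10). Advance 2.
Reached end at offset 29 after 10 code points.

10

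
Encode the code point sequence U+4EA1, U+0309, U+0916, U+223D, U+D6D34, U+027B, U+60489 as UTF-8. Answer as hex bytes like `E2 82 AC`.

E4 BA A1 CC 89 E0 A4 96 E2 88 BD F3 96 B4 B4 C9 BB F1 A0 92 89

U+4EA1: 3-byte form → E4 BA A1.
U+0309: 2-byte form → CC 89.
U+0916: 3-byte form → E0 A4 96.
U+223D: 3-byte form → E2 88 BD.
U+D6D34: 4-byte form → F3 96 B4 B4.
U+027B: 2-byte form → C9 BB.
U+60489: 4-byte form → F1 A0 92 89.
Concatenated (21 bytes): E4 BA A1 CC 89 E0 A4 96 E2 88 BD F3 96 B4 B4 C9 BB F1 A0 92 89.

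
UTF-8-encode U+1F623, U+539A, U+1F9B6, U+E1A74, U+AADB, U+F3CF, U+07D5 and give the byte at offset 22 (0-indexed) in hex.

0x95

U+1F623 → 4-byte form F0 9F 98 A3 at offsets 0–3.
U+539A → 3-byte form E5 8E 9A at offsets 4–6.
U+1F9B6 → 4-byte form F0 9F A6 B6 at offsets 7–10.
U+E1A74 → 4-byte form F3 A1 A9 B4 at offsets 11–14.
U+AADB → 3-byte form EA AB 9B at offsets 15–17.
U+F3CF → 3-byte form EF 8F 8F at offsets 18–20.
U+07D5 → 2-byte form DF 95 at offsets 21–22.
Offset 22 falls in char 7's range; it's byte 2 of DF 95 = 0x95.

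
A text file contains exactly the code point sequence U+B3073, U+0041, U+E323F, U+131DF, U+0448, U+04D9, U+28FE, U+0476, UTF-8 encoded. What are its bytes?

F2 B3 81 B3 41 F3 A3 88 BF F0 93 87 9F D1 88 D3 99 E2 A3 BE D1 B6

U+B3073: 4-byte form → F2 B3 81 B3.
U+0041: 1-byte form → 41.
U+E323F: 4-byte form → F3 A3 88 BF.
U+131DF: 4-byte form → F0 93 87 9F.
U+0448: 2-byte form → D1 88.
U+04D9: 2-byte form → D3 99.
U+28FE: 3-byte form → E2 A3 BE.
U+0476: 2-byte form → D1 B6.
Concatenated (22 bytes): F2 B3 81 B3 41 F3 A3 88 BF F0 93 87 9F D1 88 D3 99 E2 A3 BE D1 B6.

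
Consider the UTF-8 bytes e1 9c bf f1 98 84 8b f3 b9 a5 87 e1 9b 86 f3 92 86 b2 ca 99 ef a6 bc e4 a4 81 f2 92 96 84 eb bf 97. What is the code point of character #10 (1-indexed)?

U+BFD7

Offset 0: leading byte 0xE1 = 11100001 → 3-byte char #1 = E1 9C BF.
Offset 3: leading byte 0xF1 = 11110001 → 4-byte char #2 = F1 98 84 8B.
Offset 7: leading byte 0xF3 = 11110011 → 4-byte char #3 = F3 B9 A5 87.
Offset 11: leading byte 0xE1 = 11100001 → 3-byte char #4 = E1 9B 86.
Offset 14: leading byte 0xF3 = 11110011 → 4-byte char #5 = F3 92 86 B2.
Offset 18: leading byte 0xCA = 11001010 → 2-byte char #6 = CA 99.
Offset 20: leading byte 0xEF = 11101111 → 3-byte char #7 = EF A6 BC.
Offset 23: leading byte 0xE4 = 11100100 → 3-byte char #8 = E4 A4 81.
Offset 26: leading byte 0xF2 = 11110010 → 4-byte char #9 = F2 92 96 84.
Offset 30: leading byte 0xEB = 11101011 → 3-byte char #10 = EB BF 97.
Leading byte 0xEB = 11101011 matches 1110xxxx → 3-byte sequence.
Byte 1: 0xEB = 11101011, payload 1011 (4 bits).
Byte 2: 0xBF = 10111111 (10xxxxxx ✓), payload 111111.
Byte 3: 0x97 = 10010111 (10xxxxxx ✓), payload 010111.
Concatenate: 1011111111010111 = 0xBFD7 (16 bits → U+BFD7).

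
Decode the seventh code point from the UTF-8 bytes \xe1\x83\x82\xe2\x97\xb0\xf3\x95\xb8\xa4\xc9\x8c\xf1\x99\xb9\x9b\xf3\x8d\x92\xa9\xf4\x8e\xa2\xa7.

Offset 0: leading byte 0xE1 = 11100001 → 3-byte char #1 = E1 83 82.
Offset 3: leading byte 0xE2 = 11100010 → 3-byte char #2 = E2 97 B0.
Offset 6: leading byte 0xF3 = 11110011 → 4-byte char #3 = F3 95 B8 A4.
Offset 10: leading byte 0xC9 = 11001001 → 2-byte char #4 = C9 8C.
Offset 12: leading byte 0xF1 = 11110001 → 4-byte char #5 = F1 99 B9 9B.
Offset 16: leading byte 0xF3 = 11110011 → 4-byte char #6 = F3 8D 92 A9.
Offset 20: leading byte 0xF4 = 11110100 → 4-byte char #7 = F4 8E A2 A7.
Leading byte 0xF4 = 11110100 matches 11110xxx → 4-byte sequence.
Byte 1: 0xF4 = 11110100, payload 100 (3 bits).
Byte 2: 0x8E = 10001110 (10xxxxxx ✓), payload 001110.
Byte 3: 0xA2 = 10100010 (10xxxxxx ✓), payload 100010.
Byte 4: 0xA7 = 10100111 (10xxxxxx ✓), payload 100111.
Concatenate: 100001110100010100111 = 0x10E8A7 (21 bits → U+10E8A7).

U+10E8A7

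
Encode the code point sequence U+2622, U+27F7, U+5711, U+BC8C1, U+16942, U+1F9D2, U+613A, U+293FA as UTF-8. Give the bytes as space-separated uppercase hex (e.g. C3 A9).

U+2622: 3-byte form → E2 98 A2.
U+27F7: 3-byte form → E2 9F B7.
U+5711: 3-byte form → E5 9C 91.
U+BC8C1: 4-byte form → F2 BC A3 81.
U+16942: 4-byte form → F0 96 A5 82.
U+1F9D2: 4-byte form → F0 9F A7 92.
U+613A: 3-byte form → E6 84 BA.
U+293FA: 4-byte form → F0 A9 8F BA.
Concatenated (28 bytes): E2 98 A2 E2 9F B7 E5 9C 91 F2 BC A3 81 F0 96 A5 82 F0 9F A7 92 E6 84 BA F0 A9 8F BA.

E2 98 A2 E2 9F B7 E5 9C 91 F2 BC A3 81 F0 96 A5 82 F0 9F A7 92 E6 84 BA F0 A9 8F BA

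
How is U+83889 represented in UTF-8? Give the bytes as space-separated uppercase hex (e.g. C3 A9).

U+83889 = 0x83889 = 538761 decimal. In range U+10000–U+10FFFF → 4-byte form: 11110xxx 10xxxxxx 10xxxxxx 10xxxxxx.
Binary (21 bits): 010000011100010001001.
Split 3+6+6+6: 010 | 000011 | 100010 | 001001.
Byte 1: 11110010 = 0xF2.
Byte 2: 10000011 = 0x83.
Byte 3: 10100010 = 0xA2.
Byte 4: 10001001 = 0x89.

F2 83 A2 89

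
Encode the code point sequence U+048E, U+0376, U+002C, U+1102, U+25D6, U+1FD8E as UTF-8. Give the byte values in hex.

D2 8E CD B6 2C E1 84 82 E2 97 96 F0 9F B6 8E

U+048E: 2-byte form → D2 8E.
U+0376: 2-byte form → CD B6.
U+002C: 1-byte form → 2C.
U+1102: 3-byte form → E1 84 82.
U+25D6: 3-byte form → E2 97 96.
U+1FD8E: 4-byte form → F0 9F B6 8E.
Concatenated (15 bytes): D2 8E CD B6 2C E1 84 82 E2 97 96 F0 9F B6 8E.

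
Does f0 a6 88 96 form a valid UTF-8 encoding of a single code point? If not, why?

Leading byte 0xF0 = 11110000 → 4-byte form.
Continuation bytes 0xA6=10100110, 0x88=10001000, 0x96=10010110 all match 10xxxxxx.
Decoded value 0x26216 is ≥ 0x10000 (shortest form) and not a surrogate.

valid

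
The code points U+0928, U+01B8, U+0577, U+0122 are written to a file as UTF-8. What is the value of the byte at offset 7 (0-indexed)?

0xC4

U+0928 → 3-byte form E0 A4 A8 at offsets 0–2.
U+01B8 → 2-byte form C6 B8 at offsets 3–4.
U+0577 → 2-byte form D5 B7 at offsets 5–6.
U+0122 → 2-byte form C4 A2 at offsets 7–8.
Offset 7 falls in char 4's range; it's byte 1 of C4 A2 = 0xC4.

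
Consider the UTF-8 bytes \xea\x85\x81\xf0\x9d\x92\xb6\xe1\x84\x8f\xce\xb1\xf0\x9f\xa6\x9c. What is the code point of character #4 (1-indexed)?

U+03B1

Offset 0: leading byte 0xEA = 11101010 → 3-byte char #1 = EA 85 81.
Offset 3: leading byte 0xF0 = 11110000 → 4-byte char #2 = F0 9D 92 B6.
Offset 7: leading byte 0xE1 = 11100001 → 3-byte char #3 = E1 84 8F.
Offset 10: leading byte 0xCE = 11001110 → 2-byte char #4 = CE B1.
Leading byte 0xCE = 11001110 matches 110xxxxx → 2-byte sequence.
Byte 1: 0xCE = 11001110, payload 01110 (5 bits).
Byte 2: 0xB1 = 10110001 (10xxxxxx ✓), payload 110001.
Concatenate: 01110110001 = 0x3B1 (11 bits → U+03B1).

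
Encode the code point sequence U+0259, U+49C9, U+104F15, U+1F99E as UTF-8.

C9 99 E4 A7 89 F4 84 BC 95 F0 9F A6 9E

U+0259: 2-byte form → C9 99.
U+49C9: 3-byte form → E4 A7 89.
U+104F15: 4-byte form → F4 84 BC 95.
U+1F99E: 4-byte form → F0 9F A6 9E.
Concatenated (13 bytes): C9 99 E4 A7 89 F4 84 BC 95 F0 9F A6 9E.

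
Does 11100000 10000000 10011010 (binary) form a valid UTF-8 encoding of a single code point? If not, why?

Leading byte 0xE0 = 11100000 → 3-byte form.
Continuation bytes all match 10xxxxxx. Payload decodes to 0x1A.
But 0x1A < 0x800, the minimum for a 3-byte sequence — this is an overlong encoding.

invalid (overlong encoding)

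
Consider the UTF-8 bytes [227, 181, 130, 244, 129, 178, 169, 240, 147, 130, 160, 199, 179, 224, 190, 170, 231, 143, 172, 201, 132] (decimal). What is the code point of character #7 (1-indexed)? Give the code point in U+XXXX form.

U+0244

Offset 0: leading byte 0xE3 = 11100011 → 3-byte char #1 = E3 B5 82.
Offset 3: leading byte 0xF4 = 11110100 → 4-byte char #2 = F4 81 B2 A9.
Offset 7: leading byte 0xF0 = 11110000 → 4-byte char #3 = F0 93 82 A0.
Offset 11: leading byte 0xC7 = 11000111 → 2-byte char #4 = C7 B3.
Offset 13: leading byte 0xE0 = 11100000 → 3-byte char #5 = E0 BE AA.
Offset 16: leading byte 0xE7 = 11100111 → 3-byte char #6 = E7 8F AC.
Offset 19: leading byte 0xC9 = 11001001 → 2-byte char #7 = C9 84.
Leading byte 0xC9 = 11001001 matches 110xxxxx → 2-byte sequence.
Byte 1: 0xC9 = 11001001, payload 01001 (5 bits).
Byte 2: 0x84 = 10000100 (10xxxxxx ✓), payload 000100.
Concatenate: 01001000100 = 0x244 (11 bits → U+0244).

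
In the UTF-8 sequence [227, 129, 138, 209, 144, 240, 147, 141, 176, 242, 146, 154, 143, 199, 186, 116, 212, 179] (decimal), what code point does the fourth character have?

Offset 0: leading byte 0xE3 = 11100011 → 3-byte char #1 = E3 81 8A.
Offset 3: leading byte 0xD1 = 11010001 → 2-byte char #2 = D1 90.
Offset 5: leading byte 0xF0 = 11110000 → 4-byte char #3 = F0 93 8D B0.
Offset 9: leading byte 0xF2 = 11110010 → 4-byte char #4 = F2 92 9A 8F.
Leading byte 0xF2 = 11110010 matches 11110xxx → 4-byte sequence.
Byte 1: 0xF2 = 11110010, payload 010 (3 bits).
Byte 2: 0x92 = 10010010 (10xxxxxx ✓), payload 010010.
Byte 3: 0x9A = 10011010 (10xxxxxx ✓), payload 011010.
Byte 4: 0x8F = 10001111 (10xxxxxx ✓), payload 001111.
Concatenate: 010010010011010001111 = 0x9268F (21 bits → U+9268F).

U+9268F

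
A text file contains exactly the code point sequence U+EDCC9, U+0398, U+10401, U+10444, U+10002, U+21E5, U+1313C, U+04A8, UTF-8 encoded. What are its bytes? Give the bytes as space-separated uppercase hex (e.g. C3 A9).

F3 AD B3 89 CE 98 F0 90 90 81 F0 90 91 84 F0 90 80 82 E2 87 A5 F0 93 84 BC D2 A8

U+EDCC9: 4-byte form → F3 AD B3 89.
U+0398: 2-byte form → CE 98.
U+10401: 4-byte form → F0 90 90 81.
U+10444: 4-byte form → F0 90 91 84.
U+10002: 4-byte form → F0 90 80 82.
U+21E5: 3-byte form → E2 87 A5.
U+1313C: 4-byte form → F0 93 84 BC.
U+04A8: 2-byte form → D2 A8.
Concatenated (27 bytes): F3 AD B3 89 CE 98 F0 90 90 81 F0 90 91 84 F0 90 80 82 E2 87 A5 F0 93 84 BC D2 A8.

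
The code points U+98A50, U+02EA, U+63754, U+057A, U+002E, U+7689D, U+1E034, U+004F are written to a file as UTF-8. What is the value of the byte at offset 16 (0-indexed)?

0x9D

U+98A50 → 4-byte form F2 98 A9 90 at offsets 0–3.
U+02EA → 2-byte form CB AA at offsets 4–5.
U+63754 → 4-byte form F1 A3 9D 94 at offsets 6–9.
U+057A → 2-byte form D5 BA at offsets 10–11.
U+002E → 1-byte form 2E at offsets 12–12.
U+7689D → 4-byte form F1 B6 A2 9D at offsets 13–16.
Offset 16 falls in char 6's range; it's byte 4 of F1 B6 A2 9D = 0x9D.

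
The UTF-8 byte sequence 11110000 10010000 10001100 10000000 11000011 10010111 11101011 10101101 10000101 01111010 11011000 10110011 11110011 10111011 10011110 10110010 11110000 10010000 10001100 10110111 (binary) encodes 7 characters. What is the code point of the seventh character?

U+10337

Offset 0: leading byte 0xF0 = 11110000 → 4-byte char #1 = F0 90 8C 80.
Offset 4: leading byte 0xC3 = 11000011 → 2-byte char #2 = C3 97.
Offset 6: leading byte 0xEB = 11101011 → 3-byte char #3 = EB AD 85.
Offset 9: leading byte 0x7A = 01111010 → 1-byte char #4 = 7A.
Offset 10: leading byte 0xD8 = 11011000 → 2-byte char #5 = D8 B3.
Offset 12: leading byte 0xF3 = 11110011 → 4-byte char #6 = F3 BB 9E B2.
Offset 16: leading byte 0xF0 = 11110000 → 4-byte char #7 = F0 90 8C B7.
Leading byte 0xF0 = 11110000 matches 11110xxx → 4-byte sequence.
Byte 1: 0xF0 = 11110000, payload 000 (3 bits).
Byte 2: 0x90 = 10010000 (10xxxxxx ✓), payload 010000.
Byte 3: 0x8C = 10001100 (10xxxxxx ✓), payload 001100.
Byte 4: 0xB7 = 10110111 (10xxxxxx ✓), payload 110111.
Concatenate: 000010000001100110111 = 0x10337 (21 bits → U+10337).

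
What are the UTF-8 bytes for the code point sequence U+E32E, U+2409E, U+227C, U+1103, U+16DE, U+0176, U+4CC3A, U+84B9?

U+E32E: 3-byte form → EE 8C AE.
U+2409E: 4-byte form → F0 A4 82 9E.
U+227C: 3-byte form → E2 89 BC.
U+1103: 3-byte form → E1 84 83.
U+16DE: 3-byte form → E1 9B 9E.
U+0176: 2-byte form → C5 B6.
U+4CC3A: 4-byte form → F1 8C B0 BA.
U+84B9: 3-byte form → E8 92 B9.
Concatenated (25 bytes): EE 8C AE F0 A4 82 9E E2 89 BC E1 84 83 E1 9B 9E C5 B6 F1 8C B0 BA E8 92 B9.

EE 8C AE F0 A4 82 9E E2 89 BC E1 84 83 E1 9B 9E C5 B6 F1 8C B0 BA E8 92 B9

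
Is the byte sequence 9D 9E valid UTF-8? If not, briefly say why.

invalid (continuation byte with no leading byte)

Byte 0x9D = 10011101 has the form 10xxxxxx — a continuation byte — but there is no preceding leading byte.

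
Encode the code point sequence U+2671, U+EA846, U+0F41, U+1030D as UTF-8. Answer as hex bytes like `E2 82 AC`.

U+2671: 3-byte form → E2 99 B1.
U+EA846: 4-byte form → F3 AA A1 86.
U+0F41: 3-byte form → E0 BD 81.
U+1030D: 4-byte form → F0 90 8C 8D.
Concatenated (14 bytes): E2 99 B1 F3 AA A1 86 E0 BD 81 F0 90 8C 8D.

E2 99 B1 F3 AA A1 86 E0 BD 81 F0 90 8C 8D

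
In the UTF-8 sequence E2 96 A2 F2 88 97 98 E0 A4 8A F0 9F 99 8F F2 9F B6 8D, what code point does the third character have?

U+090A

Offset 0: leading byte 0xE2 = 11100010 → 3-byte char #1 = E2 96 A2.
Offset 3: leading byte 0xF2 = 11110010 → 4-byte char #2 = F2 88 97 98.
Offset 7: leading byte 0xE0 = 11100000 → 3-byte char #3 = E0 A4 8A.
Leading byte 0xE0 = 11100000 matches 1110xxxx → 3-byte sequence.
Byte 1: 0xE0 = 11100000, payload 0000 (4 bits).
Byte 2: 0xA4 = 10100100 (10xxxxxx ✓), payload 100100.
Byte 3: 0x8A = 10001010 (10xxxxxx ✓), payload 001010.
Concatenate: 0000100100001010 = 0x90A (16 bits → U+090A).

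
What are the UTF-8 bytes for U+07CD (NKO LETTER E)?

DF 8D

U+07CD = 0x7CD = 1997 decimal. In range U+0080–U+07FF → 2-byte form: 110xxxxx 10xxxxxx.
Binary (11 bits): 11111001101.
Split 5+6: 11111 | 001101.
Byte 1: 11011111 = 0xDF.
Byte 2: 10001101 = 0x8D.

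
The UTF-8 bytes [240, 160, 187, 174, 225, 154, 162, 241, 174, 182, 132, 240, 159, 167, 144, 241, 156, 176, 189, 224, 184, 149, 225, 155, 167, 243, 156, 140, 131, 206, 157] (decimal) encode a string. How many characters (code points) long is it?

Byte at offset 0: 0xF0 = 11110000 → 4-byte char (#1). Advance 4.
Byte at offset 4: 0xE1 = 11100001 → 3-byte char (#2). Advance 3.
Byte at offset 7: 0xF1 = 11110001 → 4-byte char (#3). Advance 4.
Byte at offset 11: 0xF0 = 11110000 → 4-byte char (#4). Advance 4.
Byte at offset 15: 0xF1 = 11110001 → 4-byte char (#5). Advance 4.
Byte at offset 19: 0xE0 = 11100000 → 3-byte char (#6). Advance 3.
Byte at offset 22: 0xE1 = 11100001 → 3-byte char (#7). Advance 3.
Byte at offset 25: 0xF3 = 11110011 → 4-byte char (#8). Advance 4.
Byte at offset 29: 0xCE = 11001110 → 2-byte char (#9). Advance 2.
Reached end at offset 31 after 9 code points.

9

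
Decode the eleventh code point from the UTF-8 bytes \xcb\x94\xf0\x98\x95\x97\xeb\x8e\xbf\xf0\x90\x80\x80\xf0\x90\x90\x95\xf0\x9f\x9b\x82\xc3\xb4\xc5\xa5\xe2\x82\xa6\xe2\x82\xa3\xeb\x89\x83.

U+B243

Offset 0: leading byte 0xCB = 11001011 → 2-byte char #1 = CB 94.
Offset 2: leading byte 0xF0 = 11110000 → 4-byte char #2 = F0 98 95 97.
Offset 6: leading byte 0xEB = 11101011 → 3-byte char #3 = EB 8E BF.
Offset 9: leading byte 0xF0 = 11110000 → 4-byte char #4 = F0 90 80 80.
Offset 13: leading byte 0xF0 = 11110000 → 4-byte char #5 = F0 90 90 95.
Offset 17: leading byte 0xF0 = 11110000 → 4-byte char #6 = F0 9F 9B 82.
Offset 21: leading byte 0xC3 = 11000011 → 2-byte char #7 = C3 B4.
Offset 23: leading byte 0xC5 = 11000101 → 2-byte char #8 = C5 A5.
Offset 25: leading byte 0xE2 = 11100010 → 3-byte char #9 = E2 82 A6.
Offset 28: leading byte 0xE2 = 11100010 → 3-byte char #10 = E2 82 A3.
Offset 31: leading byte 0xEB = 11101011 → 3-byte char #11 = EB 89 83.
Leading byte 0xEB = 11101011 matches 1110xxxx → 3-byte sequence.
Byte 1: 0xEB = 11101011, payload 1011 (4 bits).
Byte 2: 0x89 = 10001001 (10xxxxxx ✓), payload 001001.
Byte 3: 0x83 = 10000011 (10xxxxxx ✓), payload 000011.
Concatenate: 1011001001000011 = 0xB243 (16 bits → U+B243).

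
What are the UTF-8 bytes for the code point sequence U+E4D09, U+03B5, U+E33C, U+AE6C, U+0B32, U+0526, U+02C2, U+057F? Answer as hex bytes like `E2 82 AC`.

F3 A4 B4 89 CE B5 EE 8C BC EA B9 AC E0 AC B2 D4 A6 CB 82 D5 BF

U+E4D09: 4-byte form → F3 A4 B4 89.
U+03B5: 2-byte form → CE B5.
U+E33C: 3-byte form → EE 8C BC.
U+AE6C: 3-byte form → EA B9 AC.
U+0B32: 3-byte form → E0 AC B2.
U+0526: 2-byte form → D4 A6.
U+02C2: 2-byte form → CB 82.
U+057F: 2-byte form → D5 BF.
Concatenated (21 bytes): F3 A4 B4 89 CE B5 EE 8C BC EA B9 AC E0 AC B2 D4 A6 CB 82 D5 BF.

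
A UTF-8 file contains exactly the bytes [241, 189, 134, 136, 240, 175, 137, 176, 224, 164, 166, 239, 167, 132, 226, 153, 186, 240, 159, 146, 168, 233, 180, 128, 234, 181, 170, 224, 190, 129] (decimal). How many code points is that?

9

Byte at offset 0: 0xF1 = 11110001 → 4-byte char (#1). Advance 4.
Byte at offset 4: 0xF0 = 11110000 → 4-byte char (#2). Advance 4.
Byte at offset 8: 0xE0 = 11100000 → 3-byte char (#3). Advance 3.
Byte at offset 11: 0xEF = 11101111 → 3-byte char (#4). Advance 3.
Byte at offset 14: 0xE2 = 11100010 → 3-byte char (#5). Advance 3.
Byte at offset 17: 0xF0 = 11110000 → 4-byte char (#6). Advance 4.
Byte at offset 21: 0xE9 = 11101001 → 3-byte char (#7). Advance 3.
Byte at offset 24: 0xEA = 11101010 → 3-byte char (#8). Advance 3.
Byte at offset 27: 0xE0 = 11100000 → 3-byte char (#9). Advance 3.
Reached end at offset 30 after 9 code points.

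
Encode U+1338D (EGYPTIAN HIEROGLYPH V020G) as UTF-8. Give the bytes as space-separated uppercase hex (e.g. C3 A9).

F0 93 8E 8D

U+1338D = 0x1338D = 78733 decimal. In range U+10000–U+10FFFF → 4-byte form: 11110xxx 10xxxxxx 10xxxxxx 10xxxxxx.
Binary (21 bits): 000010011001110001101.
Split 3+6+6+6: 000 | 010011 | 001110 | 001101.
Byte 1: 11110000 = 0xF0.
Byte 2: 10010011 = 0x93.
Byte 3: 10001110 = 0x8E.
Byte 4: 10001101 = 0x8D.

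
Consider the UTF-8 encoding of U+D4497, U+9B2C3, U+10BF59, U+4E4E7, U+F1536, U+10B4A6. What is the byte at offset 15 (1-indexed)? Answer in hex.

0x93

1-indexed offset 15 is 0-indexed offset 14.
U+D4497 → 4-byte form F3 94 92 97 at offsets 0–3.
U+9B2C3 → 4-byte form F2 9B 8B 83 at offsets 4–7.
U+10BF59 → 4-byte form F4 8B BD 99 at offsets 8–11.
U+4E4E7 → 4-byte form F1 8E 93 A7 at offsets 12–15.
Offset 14 falls in char 4's range; it's byte 3 of F1 8E 93 A7 = 0x93.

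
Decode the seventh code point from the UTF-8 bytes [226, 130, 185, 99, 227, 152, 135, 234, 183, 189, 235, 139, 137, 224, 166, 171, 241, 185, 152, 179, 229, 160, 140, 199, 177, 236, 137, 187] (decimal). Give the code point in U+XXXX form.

U+79633

Offset 0: leading byte 0xE2 = 11100010 → 3-byte char #1 = E2 82 B9.
Offset 3: leading byte 0x63 = 01100011 → 1-byte char #2 = 63.
Offset 4: leading byte 0xE3 = 11100011 → 3-byte char #3 = E3 98 87.
Offset 7: leading byte 0xEA = 11101010 → 3-byte char #4 = EA B7 BD.
Offset 10: leading byte 0xEB = 11101011 → 3-byte char #5 = EB 8B 89.
Offset 13: leading byte 0xE0 = 11100000 → 3-byte char #6 = E0 A6 AB.
Offset 16: leading byte 0xF1 = 11110001 → 4-byte char #7 = F1 B9 98 B3.
Leading byte 0xF1 = 11110001 matches 11110xxx → 4-byte sequence.
Byte 1: 0xF1 = 11110001, payload 001 (3 bits).
Byte 2: 0xB9 = 10111001 (10xxxxxx ✓), payload 111001.
Byte 3: 0x98 = 10011000 (10xxxxxx ✓), payload 011000.
Byte 4: 0xB3 = 10110011 (10xxxxxx ✓), payload 110011.
Concatenate: 001111001011000110011 = 0x79633 (21 bits → U+79633).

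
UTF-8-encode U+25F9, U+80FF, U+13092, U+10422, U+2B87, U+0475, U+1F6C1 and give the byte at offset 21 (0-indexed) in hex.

0x9B

U+25F9 → 3-byte form E2 97 B9 at offsets 0–2.
U+80FF → 3-byte form E8 83 BF at offsets 3–5.
U+13092 → 4-byte form F0 93 82 92 at offsets 6–9.
U+10422 → 4-byte form F0 90 90 A2 at offsets 10–13.
U+2B87 → 3-byte form E2 AE 87 at offsets 14–16.
U+0475 → 2-byte form D1 B5 at offsets 17–18.
U+1F6C1 → 4-byte form F0 9F 9B 81 at offsets 19–22.
Offset 21 falls in char 7's range; it's byte 3 of F0 9F 9B 81 = 0x9B.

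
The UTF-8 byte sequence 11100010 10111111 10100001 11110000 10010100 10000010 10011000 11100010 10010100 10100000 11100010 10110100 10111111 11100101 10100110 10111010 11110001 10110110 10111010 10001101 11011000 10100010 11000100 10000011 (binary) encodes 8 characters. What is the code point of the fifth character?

Offset 0: leading byte 0xE2 = 11100010 → 3-byte char #1 = E2 BF A1.
Offset 3: leading byte 0xF0 = 11110000 → 4-byte char #2 = F0 94 82 98.
Offset 7: leading byte 0xE2 = 11100010 → 3-byte char #3 = E2 94 A0.
Offset 10: leading byte 0xE2 = 11100010 → 3-byte char #4 = E2 B4 BF.
Offset 13: leading byte 0xE5 = 11100101 → 3-byte char #5 = E5 A6 BA.
Leading byte 0xE5 = 11100101 matches 1110xxxx → 3-byte sequence.
Byte 1: 0xE5 = 11100101, payload 0101 (4 bits).
Byte 2: 0xA6 = 10100110 (10xxxxxx ✓), payload 100110.
Byte 3: 0xBA = 10111010 (10xxxxxx ✓), payload 111010.
Concatenate: 0101100110111010 = 0x59BA (16 bits → U+59BA).

U+59BA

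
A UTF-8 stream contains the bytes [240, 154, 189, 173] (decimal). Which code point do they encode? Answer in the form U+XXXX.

U+1AF6D

Leading byte 0xF0 = 11110000 matches 11110xxx → 4-byte sequence.
Byte 1: 0xF0 = 11110000, payload 000 (3 bits).
Byte 2: 0x9A = 10011010 (10xxxxxx ✓), payload 011010.
Byte 3: 0xBD = 10111101 (10xxxxxx ✓), payload 111101.
Byte 4: 0xAD = 10101101 (10xxxxxx ✓), payload 101101.
Concatenate: 000011010111101101101 = 0x1AF6D (21 bits → U+1AF6D).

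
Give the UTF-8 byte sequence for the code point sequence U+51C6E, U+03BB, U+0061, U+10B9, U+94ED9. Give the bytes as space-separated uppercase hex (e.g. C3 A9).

F1 91 B1 AE CE BB 61 E1 82 B9 F2 94 BB 99

U+51C6E: 4-byte form → F1 91 B1 AE.
U+03BB: 2-byte form → CE BB.
U+0061: 1-byte form → 61.
U+10B9: 3-byte form → E1 82 B9.
U+94ED9: 4-byte form → F2 94 BB 99.
Concatenated (14 bytes): F1 91 B1 AE CE BB 61 E1 82 B9 F2 94 BB 99.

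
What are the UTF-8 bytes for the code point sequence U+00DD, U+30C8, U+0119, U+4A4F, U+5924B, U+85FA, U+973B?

U+00DD: 2-byte form → C3 9D.
U+30C8: 3-byte form → E3 83 88.
U+0119: 2-byte form → C4 99.
U+4A4F: 3-byte form → E4 A9 8F.
U+5924B: 4-byte form → F1 99 89 8B.
U+85FA: 3-byte form → E8 97 BA.
U+973B: 3-byte form → E9 9C BB.
Concatenated (20 bytes): C3 9D E3 83 88 C4 99 E4 A9 8F F1 99 89 8B E8 97 BA E9 9C BB.

C3 9D E3 83 88 C4 99 E4 A9 8F F1 99 89 8B E8 97 BA E9 9C BB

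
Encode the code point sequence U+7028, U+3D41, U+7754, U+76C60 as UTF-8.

E7 80 A8 E3 B5 81 E7 9D 94 F1 B6 B1 A0

U+7028: 3-byte form → E7 80 A8.
U+3D41: 3-byte form → E3 B5 81.
U+7754: 3-byte form → E7 9D 94.
U+76C60: 4-byte form → F1 B6 B1 A0.
Concatenated (13 bytes): E7 80 A8 E3 B5 81 E7 9D 94 F1 B6 B1 A0.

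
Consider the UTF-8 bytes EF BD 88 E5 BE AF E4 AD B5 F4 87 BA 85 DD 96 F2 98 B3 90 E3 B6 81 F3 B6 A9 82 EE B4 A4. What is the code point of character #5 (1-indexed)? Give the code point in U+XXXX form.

Offset 0: leading byte 0xEF = 11101111 → 3-byte char #1 = EF BD 88.
Offset 3: leading byte 0xE5 = 11100101 → 3-byte char #2 = E5 BE AF.
Offset 6: leading byte 0xE4 = 11100100 → 3-byte char #3 = E4 AD B5.
Offset 9: leading byte 0xF4 = 11110100 → 4-byte char #4 = F4 87 BA 85.
Offset 13: leading byte 0xDD = 11011101 → 2-byte char #5 = DD 96.
Leading byte 0xDD = 11011101 matches 110xxxxx → 2-byte sequence.
Byte 1: 0xDD = 11011101, payload 11101 (5 bits).
Byte 2: 0x96 = 10010110 (10xxxxxx ✓), payload 010110.
Concatenate: 11101010110 = 0x756 (11 bits → U+0756).

U+0756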